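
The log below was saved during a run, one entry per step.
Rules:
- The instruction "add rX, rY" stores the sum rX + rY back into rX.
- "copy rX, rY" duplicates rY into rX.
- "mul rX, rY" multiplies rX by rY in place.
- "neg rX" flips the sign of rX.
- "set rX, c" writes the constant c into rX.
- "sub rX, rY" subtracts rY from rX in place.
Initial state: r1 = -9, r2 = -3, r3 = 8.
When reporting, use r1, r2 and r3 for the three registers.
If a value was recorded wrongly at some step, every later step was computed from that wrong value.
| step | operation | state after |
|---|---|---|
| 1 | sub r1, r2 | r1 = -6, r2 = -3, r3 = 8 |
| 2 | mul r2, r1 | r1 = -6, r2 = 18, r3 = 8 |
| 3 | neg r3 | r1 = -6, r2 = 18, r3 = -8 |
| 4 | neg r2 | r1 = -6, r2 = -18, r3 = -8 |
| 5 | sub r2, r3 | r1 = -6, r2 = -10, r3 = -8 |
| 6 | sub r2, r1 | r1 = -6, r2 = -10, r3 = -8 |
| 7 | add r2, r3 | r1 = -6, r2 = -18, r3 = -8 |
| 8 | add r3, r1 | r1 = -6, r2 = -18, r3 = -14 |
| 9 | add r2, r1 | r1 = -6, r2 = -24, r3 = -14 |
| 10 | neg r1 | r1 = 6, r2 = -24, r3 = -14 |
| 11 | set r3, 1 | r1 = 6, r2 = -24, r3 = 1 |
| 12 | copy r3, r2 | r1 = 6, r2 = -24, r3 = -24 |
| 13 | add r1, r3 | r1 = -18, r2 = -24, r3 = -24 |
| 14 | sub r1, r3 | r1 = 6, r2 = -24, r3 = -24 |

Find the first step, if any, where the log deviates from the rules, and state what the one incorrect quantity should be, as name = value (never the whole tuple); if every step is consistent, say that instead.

step 6, r2 = -4

Recomputing the run from the initial state:
step 1: r1 = -6, r2 = -3, r3 = 8
step 2: r1 = -6, r2 = 18, r3 = 8
step 3: r1 = -6, r2 = 18, r3 = -8
step 4: r1 = -6, r2 = -18, r3 = -8
step 5: r1 = -6, r2 = -10, r3 = -8
step 6: r1 = -6, r2 = -4, r3 = -8
step 7: r1 = -6, r2 = -12, r3 = -8
step 8: r1 = -6, r2 = -12, r3 = -14
step 9: r1 = -6, r2 = -18, r3 = -14
step 10: r1 = 6, r2 = -18, r3 = -14
step 11: r1 = 6, r2 = -18, r3 = 1
step 12: r1 = 6, r2 = -18, r3 = -18
step 13: r1 = -12, r2 = -18, r3 = -18
step 14: r1 = 6, r2 = -18, r3 = -18
The first disagreement with the log is at step 6, where the value should be r2 = -4.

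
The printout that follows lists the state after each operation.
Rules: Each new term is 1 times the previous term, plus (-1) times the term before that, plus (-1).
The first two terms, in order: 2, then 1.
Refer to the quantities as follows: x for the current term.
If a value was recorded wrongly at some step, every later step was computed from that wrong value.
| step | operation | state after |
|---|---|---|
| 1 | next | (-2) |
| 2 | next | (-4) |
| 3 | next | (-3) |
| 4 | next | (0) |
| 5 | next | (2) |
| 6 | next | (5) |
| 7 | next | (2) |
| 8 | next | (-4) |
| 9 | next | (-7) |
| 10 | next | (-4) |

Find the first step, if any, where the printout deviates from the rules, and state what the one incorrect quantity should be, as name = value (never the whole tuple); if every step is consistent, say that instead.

Recomputing the run from the initial state:
step 1: x = -2
step 2: x = -4
step 3: x = -3
step 4: x = 0
step 5: x = 2
step 6: x = 1
step 7: x = -2
step 8: x = -4
step 9: x = -3
step 10: x = 0
The first disagreement with the printout is at step 6, where the value should be x = 1.

step 6, x = 1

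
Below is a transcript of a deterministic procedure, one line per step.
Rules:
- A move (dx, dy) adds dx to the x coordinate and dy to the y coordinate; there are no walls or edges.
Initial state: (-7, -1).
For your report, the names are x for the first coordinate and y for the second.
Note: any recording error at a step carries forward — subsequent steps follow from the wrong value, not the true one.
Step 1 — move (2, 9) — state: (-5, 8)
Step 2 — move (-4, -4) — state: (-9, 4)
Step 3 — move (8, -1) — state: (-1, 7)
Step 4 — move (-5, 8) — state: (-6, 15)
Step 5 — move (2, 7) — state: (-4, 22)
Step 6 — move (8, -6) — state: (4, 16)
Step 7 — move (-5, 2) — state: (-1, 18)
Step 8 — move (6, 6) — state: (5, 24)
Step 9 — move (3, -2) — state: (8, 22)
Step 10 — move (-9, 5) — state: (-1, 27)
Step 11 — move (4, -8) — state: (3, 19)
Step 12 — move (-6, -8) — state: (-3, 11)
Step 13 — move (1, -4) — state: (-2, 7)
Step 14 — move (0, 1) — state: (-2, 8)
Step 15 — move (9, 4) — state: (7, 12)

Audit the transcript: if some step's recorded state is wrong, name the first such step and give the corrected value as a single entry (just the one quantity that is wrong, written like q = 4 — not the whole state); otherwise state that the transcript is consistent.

step 3, y = 3

Step 1: x = -7 + (2) = -5, y = -1 + (9) = 8 — consistent with the transcript.
Step 2: x = -5 + (-4) = -9, y = 8 + (-4) = 4 — same as recorded.
Step 3: x = -9 + (8) = -1, y = 4 + (-1) = 3 — the recorded entry deviates here.
First incorrect step: 3; the correct value is y = 3.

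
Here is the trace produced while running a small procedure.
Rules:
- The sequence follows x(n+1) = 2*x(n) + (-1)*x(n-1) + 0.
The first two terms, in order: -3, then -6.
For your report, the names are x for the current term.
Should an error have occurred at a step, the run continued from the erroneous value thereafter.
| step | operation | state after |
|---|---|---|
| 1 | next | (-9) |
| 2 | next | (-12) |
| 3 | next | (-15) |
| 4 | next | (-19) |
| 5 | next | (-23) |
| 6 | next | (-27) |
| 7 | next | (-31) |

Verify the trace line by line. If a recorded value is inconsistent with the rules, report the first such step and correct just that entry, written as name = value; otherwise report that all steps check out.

Step 1: x = 2*(-6) + (-1)*(-3) + (0) = -9 — consistent with the trace.
Step 2: x = 2*(-9) + (-1)*(-6) + (0) = -12 — in agreement.
Step 3: x = 2*(-12) + (-1)*(-9) + (0) = -15 — in agreement.
Step 4: x = 2*(-15) + (-1)*(-12) + (0) = -18 — the trace has a different value.
Step 4 is the first one off; corrected, x = -18.

step 4, x = -18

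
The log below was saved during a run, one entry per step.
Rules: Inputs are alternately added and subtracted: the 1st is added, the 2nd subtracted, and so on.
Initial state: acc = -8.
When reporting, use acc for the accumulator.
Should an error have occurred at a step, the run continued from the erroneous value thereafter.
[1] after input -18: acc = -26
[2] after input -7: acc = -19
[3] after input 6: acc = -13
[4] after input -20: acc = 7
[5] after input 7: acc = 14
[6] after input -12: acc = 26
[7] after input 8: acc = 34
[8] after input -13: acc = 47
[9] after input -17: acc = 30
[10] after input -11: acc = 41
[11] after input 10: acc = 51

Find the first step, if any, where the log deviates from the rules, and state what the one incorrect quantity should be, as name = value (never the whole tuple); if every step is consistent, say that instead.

no error

Recomputing the run from the initial state:
step 1: acc = -26
step 2: acc = -19
step 3: acc = -13
step 4: acc = 7
step 5: acc = 14
step 6: acc = 26
step 7: acc = 34
step 8: acc = 47
step 9: acc = 30
step 10: acc = 41
step 11: acc = 51
This matches the log at every step.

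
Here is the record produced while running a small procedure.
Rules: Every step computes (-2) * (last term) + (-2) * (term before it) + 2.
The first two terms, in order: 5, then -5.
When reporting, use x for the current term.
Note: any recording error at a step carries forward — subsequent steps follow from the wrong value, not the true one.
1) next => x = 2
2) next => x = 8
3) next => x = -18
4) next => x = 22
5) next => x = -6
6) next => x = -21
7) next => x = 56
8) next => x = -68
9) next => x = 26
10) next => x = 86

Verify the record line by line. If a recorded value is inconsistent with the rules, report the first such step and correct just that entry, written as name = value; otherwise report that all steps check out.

Recomputing the run from the initial state:
step 1: x = 2
step 2: x = 8
step 3: x = -18
step 4: x = 22
step 5: x = -6
step 6: x = -30
step 7: x = 74
step 8: x = -86
step 9: x = 26
step 10: x = 122
The first disagreement with the record is at step 6, where the value should be x = -30.

step 6, x = -30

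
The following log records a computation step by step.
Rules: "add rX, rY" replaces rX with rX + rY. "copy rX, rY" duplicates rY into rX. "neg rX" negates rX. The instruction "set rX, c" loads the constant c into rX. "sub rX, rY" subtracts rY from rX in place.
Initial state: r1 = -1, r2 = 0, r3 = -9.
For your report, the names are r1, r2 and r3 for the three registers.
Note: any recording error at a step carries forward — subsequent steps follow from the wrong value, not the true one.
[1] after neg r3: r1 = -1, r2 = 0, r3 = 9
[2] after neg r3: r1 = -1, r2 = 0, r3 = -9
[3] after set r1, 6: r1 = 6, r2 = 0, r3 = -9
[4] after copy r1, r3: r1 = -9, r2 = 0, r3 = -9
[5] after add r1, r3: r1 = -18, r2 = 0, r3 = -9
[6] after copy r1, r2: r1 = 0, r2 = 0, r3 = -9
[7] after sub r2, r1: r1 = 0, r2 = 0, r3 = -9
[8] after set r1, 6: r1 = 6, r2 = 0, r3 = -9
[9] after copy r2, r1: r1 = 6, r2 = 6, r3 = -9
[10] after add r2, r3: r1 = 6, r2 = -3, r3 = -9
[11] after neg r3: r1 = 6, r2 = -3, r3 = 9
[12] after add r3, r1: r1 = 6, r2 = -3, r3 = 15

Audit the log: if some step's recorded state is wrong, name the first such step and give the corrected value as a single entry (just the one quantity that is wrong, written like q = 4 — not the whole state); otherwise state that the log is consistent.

1. r3 = -(-9) = 9 (matches)
2. r3 = -(9) = -9 (consistent with the log)
3. r1 = 6 (checks out)
4. r1 = -9 (checks out)
5. r1 = -9 + -9 = -18 (checks out)
6. r1 = 0 (agrees with the log)
7. r2 = 0 - 0 = 0 (in agreement)
8. r1 = 6 (exactly as logged)
9. r2 = 6 (consistent with the log)
10. r2 = 6 + -9 = -3 (exactly as logged)
11. r3 = -(-9) = 9 (consistent with the log)
12. r3 = 9 + 6 = 15 (same as recorded)
All entries verified; no error found.

no error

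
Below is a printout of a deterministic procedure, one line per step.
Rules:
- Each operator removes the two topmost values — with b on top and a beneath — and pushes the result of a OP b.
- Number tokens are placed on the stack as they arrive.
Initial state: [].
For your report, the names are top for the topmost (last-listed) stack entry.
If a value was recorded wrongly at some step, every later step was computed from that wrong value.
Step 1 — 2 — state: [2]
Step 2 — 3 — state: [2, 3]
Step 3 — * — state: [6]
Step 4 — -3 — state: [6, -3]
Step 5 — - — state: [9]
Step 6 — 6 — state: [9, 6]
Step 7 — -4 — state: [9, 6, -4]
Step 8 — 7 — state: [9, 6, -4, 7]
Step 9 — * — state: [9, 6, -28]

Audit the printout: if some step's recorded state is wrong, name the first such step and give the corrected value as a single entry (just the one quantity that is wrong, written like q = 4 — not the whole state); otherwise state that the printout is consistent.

Step 1: push 2: top = 2 — same as recorded.
Step 2: push 3: top = 3 — exactly as logged.
Step 3: 2 * 3 = 6 — checks out.
Step 4: push -3: top = -3 — consistent with the printout.
Step 5: 6 - -3 = 9 — same as recorded.
Step 6: push 6: top = 6 — agrees with the printout.
Step 7: push -4: top = -4 — confirmed correct.
Step 8: push 7: top = 7 — agrees with the printout.
Step 9: -4 * 7 = -28 — agrees with the printout.
The recomputation confirms every line.

no error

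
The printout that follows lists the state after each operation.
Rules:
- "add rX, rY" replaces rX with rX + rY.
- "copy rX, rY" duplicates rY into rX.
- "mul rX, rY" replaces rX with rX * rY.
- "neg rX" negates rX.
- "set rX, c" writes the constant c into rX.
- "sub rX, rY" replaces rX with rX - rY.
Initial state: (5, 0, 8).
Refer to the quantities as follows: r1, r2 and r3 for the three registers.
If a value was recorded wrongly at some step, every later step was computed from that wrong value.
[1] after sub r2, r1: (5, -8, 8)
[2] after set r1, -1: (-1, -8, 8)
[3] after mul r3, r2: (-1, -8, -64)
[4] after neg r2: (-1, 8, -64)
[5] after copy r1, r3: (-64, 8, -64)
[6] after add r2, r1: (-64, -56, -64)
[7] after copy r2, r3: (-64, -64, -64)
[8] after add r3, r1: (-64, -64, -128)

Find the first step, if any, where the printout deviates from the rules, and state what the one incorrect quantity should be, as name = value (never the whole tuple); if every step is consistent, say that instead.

Recomputing the run from the initial state:
step 1: r1 = 5, r2 = -5, r3 = 8
step 2: r1 = -1, r2 = -5, r3 = 8
step 3: r1 = -1, r2 = -5, r3 = -40
step 4: r1 = -1, r2 = 5, r3 = -40
step 5: r1 = -40, r2 = 5, r3 = -40
step 6: r1 = -40, r2 = -35, r3 = -40
step 7: r1 = -40, r2 = -40, r3 = -40
step 8: r1 = -40, r2 = -40, r3 = -80
The first disagreement with the printout is at step 1, where the value should be r2 = -5.

step 1, r2 = -5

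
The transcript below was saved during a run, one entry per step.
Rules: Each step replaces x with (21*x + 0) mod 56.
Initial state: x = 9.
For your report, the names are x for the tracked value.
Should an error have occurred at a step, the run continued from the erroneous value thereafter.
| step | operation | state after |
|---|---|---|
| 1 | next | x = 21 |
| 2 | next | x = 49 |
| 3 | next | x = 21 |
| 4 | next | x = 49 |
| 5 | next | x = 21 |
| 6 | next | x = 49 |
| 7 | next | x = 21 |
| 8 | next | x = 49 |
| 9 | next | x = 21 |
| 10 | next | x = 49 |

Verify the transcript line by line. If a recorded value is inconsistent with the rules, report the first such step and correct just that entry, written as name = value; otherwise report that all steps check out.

no error

Recomputing the run from the initial state:
step 1: x = 21
step 2: x = 49
step 3: x = 21
step 4: x = 49
step 5: x = 21
step 6: x = 49
step 7: x = 21
step 8: x = 49
step 9: x = 21
step 10: x = 49
This matches the transcript at every step.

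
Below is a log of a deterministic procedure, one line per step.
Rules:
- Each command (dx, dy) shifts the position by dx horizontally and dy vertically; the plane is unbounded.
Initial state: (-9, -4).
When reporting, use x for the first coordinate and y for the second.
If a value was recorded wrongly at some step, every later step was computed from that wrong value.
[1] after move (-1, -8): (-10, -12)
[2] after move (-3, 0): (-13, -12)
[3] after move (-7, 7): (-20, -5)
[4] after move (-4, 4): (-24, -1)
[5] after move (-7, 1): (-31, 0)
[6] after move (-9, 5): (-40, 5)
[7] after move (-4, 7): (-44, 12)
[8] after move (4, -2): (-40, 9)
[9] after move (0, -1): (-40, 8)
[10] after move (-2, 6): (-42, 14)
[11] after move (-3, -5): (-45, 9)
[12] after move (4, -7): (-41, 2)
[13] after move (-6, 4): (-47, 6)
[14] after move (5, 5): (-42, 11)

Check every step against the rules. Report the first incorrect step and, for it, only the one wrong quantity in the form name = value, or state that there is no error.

step 8, y = 10

1. x = -9 + (-1) = -10, y = -4 + (-8) = -12 (same as recorded)
2. x = -10 + (-3) = -13, y = -12 + (0) = -12 (matches)
3. x = -13 + (-7) = -20, y = -12 + (7) = -5 (exactly as logged)
4. x = -20 + (-4) = -24, y = -5 + (4) = -1 (agrees with the log)
5. x = -24 + (-7) = -31, y = -1 + (1) = 0 (agrees with the log)
6. x = -31 + (-9) = -40, y = 0 + (5) = 5 (no discrepancy)
7. x = -40 + (-4) = -44, y = 5 + (7) = 12 (no discrepancy)
8. x = -44 + (4) = -40, y = 12 + (-2) = 10 (the log disagrees here)
Conclusion: step 8 carries the first error; the entry should be y = 10.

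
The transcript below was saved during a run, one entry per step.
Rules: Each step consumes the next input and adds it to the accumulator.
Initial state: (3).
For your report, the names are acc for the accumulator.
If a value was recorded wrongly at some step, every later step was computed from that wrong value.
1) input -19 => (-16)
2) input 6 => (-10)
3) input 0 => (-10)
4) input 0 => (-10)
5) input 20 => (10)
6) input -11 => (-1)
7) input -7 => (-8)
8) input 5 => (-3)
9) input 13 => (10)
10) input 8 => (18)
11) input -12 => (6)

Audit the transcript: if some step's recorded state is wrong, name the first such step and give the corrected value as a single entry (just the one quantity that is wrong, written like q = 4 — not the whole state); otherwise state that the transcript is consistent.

no error

Recomputing the run from the initial state:
step 1: acc = -16
step 2: acc = -10
step 3: acc = -10
step 4: acc = -10
step 5: acc = 10
step 6: acc = -1
step 7: acc = -8
step 8: acc = -3
step 9: acc = 10
step 10: acc = 18
step 11: acc = 6
This matches the transcript at every step.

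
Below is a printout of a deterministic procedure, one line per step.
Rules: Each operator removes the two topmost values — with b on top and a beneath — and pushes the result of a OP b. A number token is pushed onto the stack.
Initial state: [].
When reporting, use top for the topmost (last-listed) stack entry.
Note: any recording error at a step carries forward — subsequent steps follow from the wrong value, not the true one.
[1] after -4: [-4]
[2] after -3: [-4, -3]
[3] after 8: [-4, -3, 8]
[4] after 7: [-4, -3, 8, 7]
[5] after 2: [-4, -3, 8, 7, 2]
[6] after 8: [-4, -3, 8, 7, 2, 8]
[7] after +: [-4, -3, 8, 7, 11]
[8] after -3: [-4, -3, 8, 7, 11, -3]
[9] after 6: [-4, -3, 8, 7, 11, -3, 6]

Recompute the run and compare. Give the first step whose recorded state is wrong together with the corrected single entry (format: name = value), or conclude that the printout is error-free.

Recomputing the run from the initial state:
step 1: [-4]
step 2: [-4, -3]
step 3: [-4, -3, 8]
step 4: [-4, -3, 8, 7]
step 5: [-4, -3, 8, 7, 2]
step 6: [-4, -3, 8, 7, 2, 8]
step 7: [-4, -3, 8, 7, 10]
step 8: [-4, -3, 8, 7, 10, -3]
step 9: [-4, -3, 8, 7, 10, -3, 6]
The first disagreement with the printout is at step 7, where the value should be top = 10.

step 7, top = 10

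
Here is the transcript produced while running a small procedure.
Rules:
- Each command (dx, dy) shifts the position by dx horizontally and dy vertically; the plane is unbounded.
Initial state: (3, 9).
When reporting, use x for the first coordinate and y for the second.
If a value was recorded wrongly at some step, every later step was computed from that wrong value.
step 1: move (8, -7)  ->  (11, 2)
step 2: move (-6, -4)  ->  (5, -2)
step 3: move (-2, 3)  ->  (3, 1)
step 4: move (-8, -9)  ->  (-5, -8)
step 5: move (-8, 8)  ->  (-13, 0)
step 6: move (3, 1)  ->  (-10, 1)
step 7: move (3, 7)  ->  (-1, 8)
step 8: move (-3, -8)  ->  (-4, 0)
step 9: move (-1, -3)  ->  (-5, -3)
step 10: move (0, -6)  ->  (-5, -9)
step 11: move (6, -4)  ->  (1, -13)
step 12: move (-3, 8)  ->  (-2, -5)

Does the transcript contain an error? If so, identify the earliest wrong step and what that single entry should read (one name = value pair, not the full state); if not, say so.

step 7, x = -7

Recomputing the run from the initial state:
step 1: x = 11, y = 2
step 2: x = 5, y = -2
step 3: x = 3, y = 1
step 4: x = -5, y = -8
step 5: x = -13, y = 0
step 6: x = -10, y = 1
step 7: x = -7, y = 8
step 8: x = -10, y = 0
step 9: x = -11, y = -3
step 10: x = -11, y = -9
step 11: x = -5, y = -13
step 12: x = -8, y = -5
The first disagreement with the transcript is at step 7, where the value should be x = -7.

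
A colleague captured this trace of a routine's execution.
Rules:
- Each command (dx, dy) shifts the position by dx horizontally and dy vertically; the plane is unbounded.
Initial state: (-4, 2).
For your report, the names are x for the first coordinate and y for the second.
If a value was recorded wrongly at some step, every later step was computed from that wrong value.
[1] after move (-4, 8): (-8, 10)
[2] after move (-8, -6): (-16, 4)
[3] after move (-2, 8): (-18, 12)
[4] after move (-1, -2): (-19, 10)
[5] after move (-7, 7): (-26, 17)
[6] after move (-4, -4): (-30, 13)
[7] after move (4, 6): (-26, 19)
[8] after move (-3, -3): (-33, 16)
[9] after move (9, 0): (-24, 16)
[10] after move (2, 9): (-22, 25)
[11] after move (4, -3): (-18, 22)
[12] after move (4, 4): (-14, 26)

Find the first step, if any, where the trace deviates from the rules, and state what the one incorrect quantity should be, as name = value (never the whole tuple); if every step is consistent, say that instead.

1. x = -4 + (-4) = -8, y = 2 + (8) = 10 (same as recorded)
2. x = -8 + (-8) = -16, y = 10 + (-6) = 4 (matches)
3. x = -16 + (-2) = -18, y = 4 + (8) = 12 (exactly as logged)
4. x = -18 + (-1) = -19, y = 12 + (-2) = 10 (no discrepancy)
5. x = -19 + (-7) = -26, y = 10 + (7) = 17 (agrees with the trace)
6. x = -26 + (-4) = -30, y = 17 + (-4) = 13 (in agreement)
7. x = -30 + (4) = -26, y = 13 + (6) = 19 (verified)
8. x = -26 + (-3) = -29, y = 19 + (-3) = 16 (not what was recorded)
Conclusion: step 8 carries the first error; the entry should be x = -29.

step 8, x = -29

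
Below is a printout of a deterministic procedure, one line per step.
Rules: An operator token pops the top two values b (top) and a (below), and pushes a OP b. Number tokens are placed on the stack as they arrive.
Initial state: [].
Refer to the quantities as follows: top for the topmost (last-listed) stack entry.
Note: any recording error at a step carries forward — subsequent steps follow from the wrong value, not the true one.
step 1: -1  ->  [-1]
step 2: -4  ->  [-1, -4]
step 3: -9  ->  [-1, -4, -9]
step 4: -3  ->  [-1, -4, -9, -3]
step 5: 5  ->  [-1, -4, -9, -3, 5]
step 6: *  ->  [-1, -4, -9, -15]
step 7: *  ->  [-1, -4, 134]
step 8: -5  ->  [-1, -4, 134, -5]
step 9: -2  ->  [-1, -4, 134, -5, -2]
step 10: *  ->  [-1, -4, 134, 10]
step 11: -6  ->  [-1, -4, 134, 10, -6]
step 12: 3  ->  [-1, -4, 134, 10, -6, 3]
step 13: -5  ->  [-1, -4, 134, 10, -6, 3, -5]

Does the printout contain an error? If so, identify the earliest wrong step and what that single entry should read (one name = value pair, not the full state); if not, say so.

Recomputing the run from the initial state:
step 1: [-1]
step 2: [-1, -4]
step 3: [-1, -4, -9]
step 4: [-1, -4, -9, -3]
step 5: [-1, -4, -9, -3, 5]
step 6: [-1, -4, -9, -15]
step 7: [-1, -4, 135]
step 8: [-1, -4, 135, -5]
step 9: [-1, -4, 135, -5, -2]
step 10: [-1, -4, 135, 10]
step 11: [-1, -4, 135, 10, -6]
step 12: [-1, -4, 135, 10, -6, 3]
step 13: [-1, -4, 135, 10, -6, 3, -5]
The first disagreement with the printout is at step 7, where the value should be top = 135.

step 7, top = 135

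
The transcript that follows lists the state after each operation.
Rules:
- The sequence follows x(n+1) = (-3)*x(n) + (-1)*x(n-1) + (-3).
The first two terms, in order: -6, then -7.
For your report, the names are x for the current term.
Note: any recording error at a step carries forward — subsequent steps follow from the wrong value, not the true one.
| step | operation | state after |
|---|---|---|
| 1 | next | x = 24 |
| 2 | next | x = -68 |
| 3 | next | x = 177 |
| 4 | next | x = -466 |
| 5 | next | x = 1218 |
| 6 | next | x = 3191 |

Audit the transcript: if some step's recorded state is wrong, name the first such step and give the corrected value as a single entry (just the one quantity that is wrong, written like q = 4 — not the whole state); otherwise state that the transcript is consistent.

Step 1: x = -3*(-7) + (-1)*(-6) + (-3) = 24 — no discrepancy.
Step 2: x = -3*(24) + (-1)*(-7) + (-3) = -68 — in agreement.
Step 3: x = -3*(-68) + (-1)*(24) + (-3) = 177 — consistent with the transcript.
Step 4: x = -3*(177) + (-1)*(-68) + (-3) = -466 — same as recorded.
Step 5: x = -3*(-466) + (-1)*(177) + (-3) = 1218 — same as recorded.
Step 6: x = -3*(1218) + (-1)*(-466) + (-3) = -3191 — the entry is off here.
Conclusion: step 6 carries the first error; the entry should be x = -3191.

step 6, x = -3191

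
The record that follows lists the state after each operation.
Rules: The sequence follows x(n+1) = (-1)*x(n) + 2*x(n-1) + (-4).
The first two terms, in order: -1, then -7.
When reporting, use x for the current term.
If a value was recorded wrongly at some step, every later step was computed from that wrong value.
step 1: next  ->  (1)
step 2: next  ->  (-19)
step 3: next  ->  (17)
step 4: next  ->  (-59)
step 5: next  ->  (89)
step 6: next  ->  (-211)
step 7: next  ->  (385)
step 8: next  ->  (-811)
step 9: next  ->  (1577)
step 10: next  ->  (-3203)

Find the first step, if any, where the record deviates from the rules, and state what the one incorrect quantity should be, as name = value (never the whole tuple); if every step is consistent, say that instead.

Recomputing the run from the initial state:
step 1: x = 1
step 2: x = -19
step 3: x = 17
step 4: x = -59
step 5: x = 89
step 6: x = -211
step 7: x = 385
step 8: x = -811
step 9: x = 1577
step 10: x = -3203
This matches the record at every step.

no error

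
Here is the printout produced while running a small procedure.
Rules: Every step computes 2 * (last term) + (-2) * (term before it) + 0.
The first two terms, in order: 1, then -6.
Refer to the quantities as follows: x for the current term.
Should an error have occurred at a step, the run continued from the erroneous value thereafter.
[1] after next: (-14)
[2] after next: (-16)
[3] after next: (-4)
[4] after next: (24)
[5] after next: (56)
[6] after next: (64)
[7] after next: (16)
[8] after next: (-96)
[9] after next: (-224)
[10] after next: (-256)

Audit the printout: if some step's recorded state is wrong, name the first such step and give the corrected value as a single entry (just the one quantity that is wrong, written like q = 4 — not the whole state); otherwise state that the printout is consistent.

Step 1: x = 2*(-6) + (-2)*(1) + (0) = -14 — verified.
Step 2: x = 2*(-14) + (-2)*(-6) + (0) = -16 — consistent with the printout.
Step 3: x = 2*(-16) + (-2)*(-14) + (0) = -4 — confirmed correct.
Step 4: x = 2*(-4) + (-2)*(-16) + (0) = 24 — agrees with the printout.
Step 5: x = 2*(24) + (-2)*(-4) + (0) = 56 — same as recorded.
Step 6: x = 2*(56) + (-2)*(24) + (0) = 64 — verified.
Step 7: x = 2*(64) + (-2)*(56) + (0) = 16 — verified.
Step 8: x = 2*(16) + (-2)*(64) + (0) = -96 — in agreement.
Step 9: x = 2*(-96) + (-2)*(16) + (0) = -224 — checks out.
Step 10: x = 2*(-224) + (-2)*(-96) + (0) = -256 — no discrepancy.
All entries verified; no error found.

no error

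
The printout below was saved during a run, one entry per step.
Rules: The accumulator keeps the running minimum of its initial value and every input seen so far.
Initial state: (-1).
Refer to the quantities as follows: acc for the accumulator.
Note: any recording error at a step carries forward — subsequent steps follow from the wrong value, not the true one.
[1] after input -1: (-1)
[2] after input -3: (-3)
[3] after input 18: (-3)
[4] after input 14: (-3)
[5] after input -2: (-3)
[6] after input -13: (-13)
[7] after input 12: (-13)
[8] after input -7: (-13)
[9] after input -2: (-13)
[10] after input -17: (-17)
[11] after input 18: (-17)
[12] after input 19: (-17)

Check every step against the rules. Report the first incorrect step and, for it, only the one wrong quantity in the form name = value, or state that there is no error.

no error

Recomputing the run from the initial state:
step 1: acc = -1
step 2: acc = -3
step 3: acc = -3
step 4: acc = -3
step 5: acc = -3
step 6: acc = -13
step 7: acc = -13
step 8: acc = -13
step 9: acc = -13
step 10: acc = -17
step 11: acc = -17
step 12: acc = -17
This matches the printout at every step.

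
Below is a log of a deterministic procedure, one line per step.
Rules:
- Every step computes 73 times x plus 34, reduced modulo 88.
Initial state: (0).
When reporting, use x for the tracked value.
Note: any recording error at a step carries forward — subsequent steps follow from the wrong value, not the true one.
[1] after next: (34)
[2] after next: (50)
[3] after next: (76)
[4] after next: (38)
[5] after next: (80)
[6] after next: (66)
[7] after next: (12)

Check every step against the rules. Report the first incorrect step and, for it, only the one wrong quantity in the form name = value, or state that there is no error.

Step 1: x = (73*0 + 34) mod 88 = 34 — exactly as logged.
Step 2: x = (73*34 + 34) mod 88 = 52 — the log disagrees here.
The earliest wrong entry is at step 2: it should read x = 52.

step 2, x = 52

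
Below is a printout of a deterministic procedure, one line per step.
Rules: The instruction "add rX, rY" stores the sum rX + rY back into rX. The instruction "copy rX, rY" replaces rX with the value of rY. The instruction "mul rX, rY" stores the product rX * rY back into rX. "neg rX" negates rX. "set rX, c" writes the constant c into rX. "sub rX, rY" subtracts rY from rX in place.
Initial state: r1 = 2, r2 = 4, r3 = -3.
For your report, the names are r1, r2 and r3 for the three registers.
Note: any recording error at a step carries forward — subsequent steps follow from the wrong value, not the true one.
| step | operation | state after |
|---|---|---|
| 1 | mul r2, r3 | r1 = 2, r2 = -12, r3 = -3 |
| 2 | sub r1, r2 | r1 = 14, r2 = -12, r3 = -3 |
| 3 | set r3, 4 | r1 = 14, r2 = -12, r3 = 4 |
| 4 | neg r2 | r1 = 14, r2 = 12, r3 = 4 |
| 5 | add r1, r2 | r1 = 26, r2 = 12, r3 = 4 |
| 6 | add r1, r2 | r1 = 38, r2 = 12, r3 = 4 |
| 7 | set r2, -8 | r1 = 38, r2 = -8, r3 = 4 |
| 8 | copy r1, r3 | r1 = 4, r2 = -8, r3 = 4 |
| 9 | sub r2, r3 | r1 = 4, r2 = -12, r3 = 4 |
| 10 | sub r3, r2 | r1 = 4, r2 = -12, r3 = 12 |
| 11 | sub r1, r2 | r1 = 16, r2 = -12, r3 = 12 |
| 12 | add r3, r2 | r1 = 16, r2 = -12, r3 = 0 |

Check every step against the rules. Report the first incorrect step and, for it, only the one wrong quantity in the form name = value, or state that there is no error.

step 10, r3 = 16

Recomputing the run from the initial state:
step 1: r1 = 2, r2 = -12, r3 = -3
step 2: r1 = 14, r2 = -12, r3 = -3
step 3: r1 = 14, r2 = -12, r3 = 4
step 4: r1 = 14, r2 = 12, r3 = 4
step 5: r1 = 26, r2 = 12, r3 = 4
step 6: r1 = 38, r2 = 12, r3 = 4
step 7: r1 = 38, r2 = -8, r3 = 4
step 8: r1 = 4, r2 = -8, r3 = 4
step 9: r1 = 4, r2 = -12, r3 = 4
step 10: r1 = 4, r2 = -12, r3 = 16
step 11: r1 = 16, r2 = -12, r3 = 16
step 12: r1 = 16, r2 = -12, r3 = 4
The first disagreement with the printout is at step 10, where the value should be r3 = 16.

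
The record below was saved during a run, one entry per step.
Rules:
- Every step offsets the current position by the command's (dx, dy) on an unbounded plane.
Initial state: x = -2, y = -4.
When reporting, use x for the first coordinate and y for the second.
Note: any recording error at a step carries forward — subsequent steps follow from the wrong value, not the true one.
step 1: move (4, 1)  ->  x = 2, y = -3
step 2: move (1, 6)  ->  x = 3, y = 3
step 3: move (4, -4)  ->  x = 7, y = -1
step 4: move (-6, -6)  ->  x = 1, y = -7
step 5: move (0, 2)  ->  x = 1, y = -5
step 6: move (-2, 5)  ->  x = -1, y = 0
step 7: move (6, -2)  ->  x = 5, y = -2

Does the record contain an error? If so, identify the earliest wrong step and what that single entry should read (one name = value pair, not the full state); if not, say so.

Step 1: x = -2 + (4) = 2, y = -4 + (1) = -3 — exactly as logged.
Step 2: x = 2 + (1) = 3, y = -3 + (6) = 3 — checks out.
Step 3: x = 3 + (4) = 7, y = 3 + (-4) = -1 — confirmed correct.
Step 4: x = 7 + (-6) = 1, y = -1 + (-6) = -7 — confirmed correct.
Step 5: x = 1 + (0) = 1, y = -7 + (2) = -5 — checks out.
Step 6: x = 1 + (-2) = -1, y = -5 + (5) = 0 — confirmed correct.
Step 7: x = -1 + (6) = 5, y = 0 + (-2) = -2 — exactly as logged.
The recomputation confirms every line.

no error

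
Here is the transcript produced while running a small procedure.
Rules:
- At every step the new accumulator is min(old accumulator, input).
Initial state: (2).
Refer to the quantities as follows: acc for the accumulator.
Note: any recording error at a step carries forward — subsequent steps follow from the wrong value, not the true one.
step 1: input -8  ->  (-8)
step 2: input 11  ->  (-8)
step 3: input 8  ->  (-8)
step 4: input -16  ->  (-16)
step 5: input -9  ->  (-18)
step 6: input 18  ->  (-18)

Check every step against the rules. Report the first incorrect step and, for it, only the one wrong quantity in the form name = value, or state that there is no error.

Recomputing the run from the initial state:
step 1: acc = -8
step 2: acc = -8
step 3: acc = -8
step 4: acc = -16
step 5: acc = -16
step 6: acc = -16
The first disagreement with the transcript is at step 5, where the value should be acc = -16.

step 5, acc = -16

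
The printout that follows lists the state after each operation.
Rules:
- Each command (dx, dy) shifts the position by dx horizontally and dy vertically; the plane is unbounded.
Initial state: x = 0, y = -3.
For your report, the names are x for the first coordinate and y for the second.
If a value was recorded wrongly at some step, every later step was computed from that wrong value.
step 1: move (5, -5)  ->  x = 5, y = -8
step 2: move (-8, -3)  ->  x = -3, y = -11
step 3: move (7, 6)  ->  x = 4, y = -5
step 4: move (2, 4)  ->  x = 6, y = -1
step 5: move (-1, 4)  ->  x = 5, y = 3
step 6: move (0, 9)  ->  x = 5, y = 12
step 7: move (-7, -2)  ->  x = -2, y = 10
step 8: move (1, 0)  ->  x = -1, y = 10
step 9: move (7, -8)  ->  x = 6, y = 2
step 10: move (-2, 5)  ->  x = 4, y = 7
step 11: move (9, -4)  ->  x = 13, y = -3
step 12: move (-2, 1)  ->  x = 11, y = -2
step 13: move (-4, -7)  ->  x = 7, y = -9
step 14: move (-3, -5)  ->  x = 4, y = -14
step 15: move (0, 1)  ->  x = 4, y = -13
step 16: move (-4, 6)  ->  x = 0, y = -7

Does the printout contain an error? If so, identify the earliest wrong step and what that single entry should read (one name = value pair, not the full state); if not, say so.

step 11, y = 3

Step 1: x = 0 + (5) = 5, y = -3 + (-5) = -8 — checks out.
Step 2: x = 5 + (-8) = -3, y = -8 + (-3) = -11 — consistent with the printout.
Step 3: x = -3 + (7) = 4, y = -11 + (6) = -5 — matches.
Step 4: x = 4 + (2) = 6, y = -5 + (4) = -1 — checks out.
Step 5: x = 6 + (-1) = 5, y = -1 + (4) = 3 — no discrepancy.
Step 6: x = 5 + (0) = 5, y = 3 + (9) = 12 — confirmed correct.
Step 7: x = 5 + (-7) = -2, y = 12 + (-2) = 10 — no discrepancy.
Step 8: x = -2 + (1) = -1, y = 10 + (0) = 10 — matches.
Step 9: x = -1 + (7) = 6, y = 10 + (-8) = 2 — same as recorded.
Step 10: x = 6 + (-2) = 4, y = 2 + (5) = 7 — exactly as logged.
Step 11: x = 4 + (9) = 13, y = 7 + (-4) = 3 — the entry is off here.
The audit stops at step 11: the recorded entry is wrong and should be y = 3.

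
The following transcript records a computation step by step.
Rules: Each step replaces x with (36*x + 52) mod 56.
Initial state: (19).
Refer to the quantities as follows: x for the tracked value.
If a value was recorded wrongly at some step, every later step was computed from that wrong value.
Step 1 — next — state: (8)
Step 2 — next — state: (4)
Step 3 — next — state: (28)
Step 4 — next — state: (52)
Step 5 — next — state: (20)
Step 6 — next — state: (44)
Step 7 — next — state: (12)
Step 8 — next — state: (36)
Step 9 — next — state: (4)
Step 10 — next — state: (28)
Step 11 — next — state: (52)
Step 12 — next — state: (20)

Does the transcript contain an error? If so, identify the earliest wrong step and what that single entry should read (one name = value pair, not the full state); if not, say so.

step 1: x = (36*19 + 52) mod 56 = 8 -> in agreement
step 2: x = (36*8 + 52) mod 56 = 4 -> same as recorded
step 3: x = (36*4 + 52) mod 56 = 28 -> same as recorded
step 4: x = (36*28 + 52) mod 56 = 52 -> exactly as logged
step 5: x = (36*52 + 52) mod 56 = 20 -> consistent with the transcript
step 6: x = (36*20 + 52) mod 56 = 44 -> agrees with the transcript
step 7: x = (36*44 + 52) mod 56 = 12 -> agrees with the transcript
step 8: x = (36*12 + 52) mod 56 = 36 -> exactly as logged
step 9: x = (36*36 + 52) mod 56 = 4 -> consistent with the transcript
step 10: x = (36*4 + 52) mod 56 = 28 -> agrees with the transcript
step 11: x = (36*28 + 52) mod 56 = 52 -> matches
step 12: x = (36*52 + 52) mod 56 = 20 -> consistent with the transcript
The recomputation confirms every line.

no error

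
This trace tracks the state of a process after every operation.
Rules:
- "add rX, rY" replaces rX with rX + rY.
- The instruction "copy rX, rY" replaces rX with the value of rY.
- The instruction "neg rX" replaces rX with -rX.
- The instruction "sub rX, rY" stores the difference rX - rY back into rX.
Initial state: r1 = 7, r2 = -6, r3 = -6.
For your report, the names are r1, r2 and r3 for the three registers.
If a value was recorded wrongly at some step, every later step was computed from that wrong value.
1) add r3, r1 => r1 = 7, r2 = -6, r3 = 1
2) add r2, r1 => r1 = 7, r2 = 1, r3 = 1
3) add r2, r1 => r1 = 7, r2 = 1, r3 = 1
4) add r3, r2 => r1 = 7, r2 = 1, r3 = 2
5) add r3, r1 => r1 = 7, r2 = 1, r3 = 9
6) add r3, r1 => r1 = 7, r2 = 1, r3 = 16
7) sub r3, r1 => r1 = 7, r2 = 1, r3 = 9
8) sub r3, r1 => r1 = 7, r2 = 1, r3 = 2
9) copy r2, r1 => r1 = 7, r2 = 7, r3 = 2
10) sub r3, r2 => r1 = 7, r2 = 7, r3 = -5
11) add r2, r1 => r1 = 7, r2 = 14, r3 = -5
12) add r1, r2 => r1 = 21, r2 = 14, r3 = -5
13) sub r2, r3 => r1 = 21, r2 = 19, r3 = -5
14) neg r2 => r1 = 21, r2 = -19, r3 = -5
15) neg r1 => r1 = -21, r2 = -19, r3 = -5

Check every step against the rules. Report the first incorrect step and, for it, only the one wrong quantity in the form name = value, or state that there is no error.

Recomputing the run from the initial state:
step 1: r1 = 7, r2 = -6, r3 = 1
step 2: r1 = 7, r2 = 1, r3 = 1
step 3: r1 = 7, r2 = 8, r3 = 1
step 4: r1 = 7, r2 = 8, r3 = 9
step 5: r1 = 7, r2 = 8, r3 = 16
step 6: r1 = 7, r2 = 8, r3 = 23
step 7: r1 = 7, r2 = 8, r3 = 16
step 8: r1 = 7, r2 = 8, r3 = 9
step 9: r1 = 7, r2 = 7, r3 = 9
step 10: r1 = 7, r2 = 7, r3 = 2
step 11: r1 = 7, r2 = 14, r3 = 2
step 12: r1 = 21, r2 = 14, r3 = 2
step 13: r1 = 21, r2 = 12, r3 = 2
step 14: r1 = 21, r2 = -12, r3 = 2
step 15: r1 = -21, r2 = -12, r3 = 2
The first disagreement with the trace is at step 3, where the value should be r2 = 8.

step 3, r2 = 8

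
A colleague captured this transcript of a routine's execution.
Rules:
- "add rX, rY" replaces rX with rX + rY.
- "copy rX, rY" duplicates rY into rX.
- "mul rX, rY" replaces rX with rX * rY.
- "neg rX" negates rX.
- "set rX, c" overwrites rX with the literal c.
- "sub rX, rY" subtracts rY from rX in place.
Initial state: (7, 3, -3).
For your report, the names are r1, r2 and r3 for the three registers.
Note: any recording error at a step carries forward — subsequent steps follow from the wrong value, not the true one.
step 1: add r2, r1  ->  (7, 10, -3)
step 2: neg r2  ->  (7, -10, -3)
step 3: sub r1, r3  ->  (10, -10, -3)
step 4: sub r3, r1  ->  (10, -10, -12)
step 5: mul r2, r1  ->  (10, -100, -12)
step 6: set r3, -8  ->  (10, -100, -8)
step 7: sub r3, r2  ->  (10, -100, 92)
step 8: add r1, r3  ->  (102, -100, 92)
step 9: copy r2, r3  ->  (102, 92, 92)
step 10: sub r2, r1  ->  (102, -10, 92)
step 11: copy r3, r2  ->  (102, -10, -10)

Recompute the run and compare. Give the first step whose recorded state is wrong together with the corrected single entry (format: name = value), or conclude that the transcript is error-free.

step 4, r3 = -13

step 1: r2 = 3 + 7 = 10 -> confirmed correct
step 2: r2 = -(10) = -10 -> confirmed correct
step 3: r1 = 7 - -3 = 10 -> no discrepancy
step 4: r3 = -3 - 10 = -13 -> this is not what the transcript shows
The audit stops at step 4: the recorded entry is wrong and should be r3 = -13.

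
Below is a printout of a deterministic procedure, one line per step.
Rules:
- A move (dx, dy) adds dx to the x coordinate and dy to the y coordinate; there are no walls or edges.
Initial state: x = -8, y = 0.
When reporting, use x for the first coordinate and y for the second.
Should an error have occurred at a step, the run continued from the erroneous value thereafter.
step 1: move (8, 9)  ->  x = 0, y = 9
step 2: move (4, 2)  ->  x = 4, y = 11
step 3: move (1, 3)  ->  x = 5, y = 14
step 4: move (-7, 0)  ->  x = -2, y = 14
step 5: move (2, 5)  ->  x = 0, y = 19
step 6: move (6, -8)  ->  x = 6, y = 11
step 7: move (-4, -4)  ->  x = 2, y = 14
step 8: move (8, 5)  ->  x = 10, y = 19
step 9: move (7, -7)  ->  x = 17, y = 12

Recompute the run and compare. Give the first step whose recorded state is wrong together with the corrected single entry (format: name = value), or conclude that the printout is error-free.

step 7, y = 7

Recomputing the run from the initial state:
step 1: x = 0, y = 9
step 2: x = 4, y = 11
step 3: x = 5, y = 14
step 4: x = -2, y = 14
step 5: x = 0, y = 19
step 6: x = 6, y = 11
step 7: x = 2, y = 7
step 8: x = 10, y = 12
step 9: x = 17, y = 5
The first disagreement with the printout is at step 7, where the value should be y = 7.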